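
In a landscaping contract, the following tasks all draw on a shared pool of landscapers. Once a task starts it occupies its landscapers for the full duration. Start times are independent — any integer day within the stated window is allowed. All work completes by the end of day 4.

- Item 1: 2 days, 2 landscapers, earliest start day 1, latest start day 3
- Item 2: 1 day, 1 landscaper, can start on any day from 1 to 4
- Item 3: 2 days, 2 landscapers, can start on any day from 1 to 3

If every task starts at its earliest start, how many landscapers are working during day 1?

At early start, day 1 has: Item 1, Item 2, Item 3.
Demand: 2 + 1 + 2 = 5.

5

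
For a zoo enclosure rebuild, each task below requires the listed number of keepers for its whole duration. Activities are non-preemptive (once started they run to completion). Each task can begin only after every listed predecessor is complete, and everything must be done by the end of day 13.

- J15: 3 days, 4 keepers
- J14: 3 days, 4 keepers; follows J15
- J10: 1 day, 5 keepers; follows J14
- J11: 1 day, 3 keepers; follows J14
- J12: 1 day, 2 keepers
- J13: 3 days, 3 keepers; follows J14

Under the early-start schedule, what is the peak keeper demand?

11

Early-start schedule: J15@1, J14@4, J10@7, J11@7, J12@1, J13@7.
Load per day: day 1: 6, day 2: 4, day 3: 4, day 4: 4, day 5: 4, day 6: 4, day 7: 11, day 8: 3, day 9: 3, day 10: 0, day 11: 0, day 12: 0, day 13: 0.
Peak is 11.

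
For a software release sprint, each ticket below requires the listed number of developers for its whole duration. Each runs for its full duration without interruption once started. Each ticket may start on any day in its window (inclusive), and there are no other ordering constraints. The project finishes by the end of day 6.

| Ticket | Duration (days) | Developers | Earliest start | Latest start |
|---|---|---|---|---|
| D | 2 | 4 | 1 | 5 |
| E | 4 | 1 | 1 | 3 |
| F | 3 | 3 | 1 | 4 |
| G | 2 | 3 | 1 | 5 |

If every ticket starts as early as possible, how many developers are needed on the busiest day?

Early-start schedule: D@1, E@1, F@1, G@1.
Load per day: day 1: 11, day 2: 11, day 3: 4, day 4: 1, day 5: 0, day 6: 0.
Peak is 11.

11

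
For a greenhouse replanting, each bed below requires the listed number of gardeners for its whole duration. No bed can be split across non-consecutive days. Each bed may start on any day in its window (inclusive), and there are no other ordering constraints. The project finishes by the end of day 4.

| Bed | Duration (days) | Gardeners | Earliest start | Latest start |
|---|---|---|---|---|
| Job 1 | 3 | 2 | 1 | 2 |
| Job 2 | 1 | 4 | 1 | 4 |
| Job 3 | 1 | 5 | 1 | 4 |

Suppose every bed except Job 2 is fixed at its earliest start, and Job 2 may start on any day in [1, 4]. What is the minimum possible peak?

7

Job 2@1: d1:11  d2:2  d3:2  d4:0 → peak 11
Job 2@2: d1:7  d2:6  d3:2  d4:0 → peak 7
Job 2@3: d1:7  d2:2  d3:6  d4:0 → peak 7
Job 2@4: d1:7  d2:2  d3:2  d4:4 → peak 7
Best is Job 2@2, peak 7.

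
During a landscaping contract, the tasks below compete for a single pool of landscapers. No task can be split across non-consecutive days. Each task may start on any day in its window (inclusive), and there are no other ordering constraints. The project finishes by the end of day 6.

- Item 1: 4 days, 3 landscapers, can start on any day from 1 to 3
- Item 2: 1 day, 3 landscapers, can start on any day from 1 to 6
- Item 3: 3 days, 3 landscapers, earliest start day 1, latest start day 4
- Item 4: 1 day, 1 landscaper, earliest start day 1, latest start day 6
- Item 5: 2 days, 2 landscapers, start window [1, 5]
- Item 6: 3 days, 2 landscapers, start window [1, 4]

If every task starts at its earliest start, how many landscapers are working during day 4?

At early start, day 4 has: Item 1.
Demand: 3 = 3.

3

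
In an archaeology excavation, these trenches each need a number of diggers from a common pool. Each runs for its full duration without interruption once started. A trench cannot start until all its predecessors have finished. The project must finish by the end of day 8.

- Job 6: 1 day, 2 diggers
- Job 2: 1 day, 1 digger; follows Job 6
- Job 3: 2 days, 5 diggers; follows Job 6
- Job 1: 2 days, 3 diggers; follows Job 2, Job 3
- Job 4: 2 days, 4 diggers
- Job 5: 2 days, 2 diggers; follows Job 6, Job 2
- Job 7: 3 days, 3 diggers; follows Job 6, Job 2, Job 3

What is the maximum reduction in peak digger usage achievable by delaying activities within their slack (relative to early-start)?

Early-start peak: d1:6  d2:10  d3:7  d4:8  d5:6  d6:3  d7:0  d8:0 ⇒ 10.
Leveled (Job 6@1, Job 2@2, Job 3@2, Job 1@4, Job 4@7, Job 5@6, Job 7@4): d1:2  d2:6  d3:5  d4:6  d5:6  d6:5  d7:6  d8:4 ⇒ 6.
Reduction 10 − 6 = 4.

4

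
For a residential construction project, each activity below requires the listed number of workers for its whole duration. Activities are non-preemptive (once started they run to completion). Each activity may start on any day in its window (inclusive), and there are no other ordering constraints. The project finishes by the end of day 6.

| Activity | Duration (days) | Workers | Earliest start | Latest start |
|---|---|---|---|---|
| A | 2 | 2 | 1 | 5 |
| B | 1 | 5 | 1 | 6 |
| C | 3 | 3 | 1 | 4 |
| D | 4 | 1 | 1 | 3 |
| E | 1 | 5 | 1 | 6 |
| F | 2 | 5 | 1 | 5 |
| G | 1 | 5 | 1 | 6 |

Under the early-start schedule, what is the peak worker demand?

26

Early-start schedule: A@1, B@1, C@1, D@1, E@1, F@1, G@1.
Load per day: day 1: 26, day 2: 11, day 3: 4, day 4: 1, day 5: 0, day 6: 0.
Peak is 26.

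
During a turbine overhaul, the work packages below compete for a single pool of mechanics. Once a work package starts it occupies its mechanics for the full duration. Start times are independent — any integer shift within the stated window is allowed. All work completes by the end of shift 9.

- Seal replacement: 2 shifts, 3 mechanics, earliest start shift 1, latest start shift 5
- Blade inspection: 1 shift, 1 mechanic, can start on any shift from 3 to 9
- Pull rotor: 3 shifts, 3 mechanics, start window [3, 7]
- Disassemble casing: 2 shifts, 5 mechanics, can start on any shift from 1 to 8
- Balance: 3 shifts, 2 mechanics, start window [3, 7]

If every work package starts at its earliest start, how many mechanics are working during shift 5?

5

At early start, shift 5 has: Pull rotor, Balance.
Demand: 3 + 2 = 5.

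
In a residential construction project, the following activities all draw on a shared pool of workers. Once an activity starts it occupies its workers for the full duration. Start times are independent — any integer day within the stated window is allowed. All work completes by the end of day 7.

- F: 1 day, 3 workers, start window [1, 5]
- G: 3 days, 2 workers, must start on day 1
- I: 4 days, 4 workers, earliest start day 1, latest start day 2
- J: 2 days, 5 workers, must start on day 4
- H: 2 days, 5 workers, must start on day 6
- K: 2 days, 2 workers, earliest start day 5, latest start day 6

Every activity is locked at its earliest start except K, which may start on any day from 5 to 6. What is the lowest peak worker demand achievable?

9

K@5: d1:9  d2:6  d3:6  d4:9  d5:7  d6:7  d7:5 → peak 9
K@6: d1:9  d2:6  d3:6  d4:9  d5:5  d6:7  d7:7 → peak 9
Best is K@5, peak 9.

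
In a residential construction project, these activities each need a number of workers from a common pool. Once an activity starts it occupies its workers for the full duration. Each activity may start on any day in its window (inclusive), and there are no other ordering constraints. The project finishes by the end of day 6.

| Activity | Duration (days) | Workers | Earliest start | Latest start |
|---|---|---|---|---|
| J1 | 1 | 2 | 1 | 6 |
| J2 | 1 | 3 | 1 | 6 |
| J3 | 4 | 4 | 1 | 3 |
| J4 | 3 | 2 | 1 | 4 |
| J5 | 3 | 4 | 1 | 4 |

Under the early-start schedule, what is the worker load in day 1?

15

At early start, day 1 has: J1, J2, J3, J4, J5.
Demand: 2 + 3 + 4 + 2 + 4 = 15.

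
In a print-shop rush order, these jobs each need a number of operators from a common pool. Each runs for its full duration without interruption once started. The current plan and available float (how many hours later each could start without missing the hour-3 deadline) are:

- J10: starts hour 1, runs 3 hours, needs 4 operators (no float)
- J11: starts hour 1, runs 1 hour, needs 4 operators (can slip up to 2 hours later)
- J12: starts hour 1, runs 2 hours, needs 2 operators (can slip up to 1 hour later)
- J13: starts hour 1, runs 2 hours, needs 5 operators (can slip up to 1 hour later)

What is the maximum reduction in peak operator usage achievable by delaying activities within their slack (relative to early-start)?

Early-start peak: h1:15  h2:11  h3:4 ⇒ 15.
Leveled (J10@1, J11@1, J12@1, J13@2): h1:10  h2:11  h3:9 ⇒ 11.
Reduction 15 − 11 = 4.

4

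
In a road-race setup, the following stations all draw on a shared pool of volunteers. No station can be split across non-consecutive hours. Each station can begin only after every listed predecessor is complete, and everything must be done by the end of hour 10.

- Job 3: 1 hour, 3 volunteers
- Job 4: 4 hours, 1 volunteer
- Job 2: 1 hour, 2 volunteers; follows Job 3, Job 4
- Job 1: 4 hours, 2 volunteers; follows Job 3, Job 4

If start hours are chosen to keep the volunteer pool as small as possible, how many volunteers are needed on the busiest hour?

3

Early-start (Job 3@1, Job 4@1, Job 2@5, Job 1@5) gives peak 4: h1:4  h2:1  h3:1  h4:1  h5:4  h6:2  h7:2  h8:2  h9:0  h10:0.
Shift Job 4→2, Job 2→6, Job 1→7.
Schedule Job 3@1, Job 4@2, Job 2@6, Job 1@7: h1:3  h2:1  h3:1  h4:1  h5:1  h6:2  h7:2  h8:2  h9:2  h10:2 — peak 3.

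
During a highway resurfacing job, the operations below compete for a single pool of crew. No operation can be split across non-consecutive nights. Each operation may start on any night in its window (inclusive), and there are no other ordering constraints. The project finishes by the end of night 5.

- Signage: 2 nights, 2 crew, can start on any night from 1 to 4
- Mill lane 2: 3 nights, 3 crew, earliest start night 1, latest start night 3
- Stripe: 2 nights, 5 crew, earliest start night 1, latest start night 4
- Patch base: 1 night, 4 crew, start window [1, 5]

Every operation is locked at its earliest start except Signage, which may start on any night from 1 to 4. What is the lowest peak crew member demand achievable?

12

Signage@1: n1:14  n2:10  n3:3  n4:0  n5:0 → peak 14
Signage@2: n1:12  n2:10  n3:5  n4:0  n5:0 → peak 12
Signage@3: n1:12  n2:8  n3:5  n4:2  n5:0 → peak 12
Signage@4: n1:12  n2:8  n3:3  n4:2  n5:2 → peak 12
Best is Signage@2, peak 12.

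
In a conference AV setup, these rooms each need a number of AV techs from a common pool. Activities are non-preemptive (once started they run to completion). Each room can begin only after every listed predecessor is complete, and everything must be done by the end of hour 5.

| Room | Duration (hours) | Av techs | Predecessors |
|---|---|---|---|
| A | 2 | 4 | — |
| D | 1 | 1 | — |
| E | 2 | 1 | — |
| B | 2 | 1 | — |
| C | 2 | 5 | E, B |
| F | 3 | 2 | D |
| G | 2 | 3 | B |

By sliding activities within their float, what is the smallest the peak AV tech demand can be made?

10

Schedule A@1, D@1, E@1, B@1, C@3, F@2, G@3: h1:7  h2:8  h3:10  h4:10  h5:0 — peak 10.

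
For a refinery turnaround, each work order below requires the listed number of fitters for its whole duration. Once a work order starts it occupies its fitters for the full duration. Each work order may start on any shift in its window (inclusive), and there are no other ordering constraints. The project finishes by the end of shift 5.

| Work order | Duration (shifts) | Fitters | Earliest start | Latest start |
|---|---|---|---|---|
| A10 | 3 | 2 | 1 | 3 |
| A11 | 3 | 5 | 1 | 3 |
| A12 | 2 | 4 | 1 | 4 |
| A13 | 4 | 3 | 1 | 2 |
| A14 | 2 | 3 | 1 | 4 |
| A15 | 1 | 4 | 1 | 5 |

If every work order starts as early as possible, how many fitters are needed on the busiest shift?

21

Early-start schedule: A10@1, A11@1, A12@1, A13@1, A14@1, A15@1.
Load per shift: shift 1: 21, shift 2: 17, shift 3: 10, shift 4: 3, shift 5: 0.
Peak is 21.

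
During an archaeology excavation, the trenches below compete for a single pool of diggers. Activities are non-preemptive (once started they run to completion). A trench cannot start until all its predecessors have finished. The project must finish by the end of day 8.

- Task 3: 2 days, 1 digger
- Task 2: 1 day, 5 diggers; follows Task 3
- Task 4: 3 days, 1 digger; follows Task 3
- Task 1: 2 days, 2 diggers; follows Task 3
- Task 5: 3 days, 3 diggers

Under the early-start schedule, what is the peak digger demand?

11

Early-start schedule: Task 3@1, Task 2@3, Task 4@3, Task 1@3, Task 5@1.
Load per day: day 1: 4, day 2: 4, day 3: 11, day 4: 3, day 5: 1, day 6: 0, day 7: 0, day 8: 0.
Peak is 11.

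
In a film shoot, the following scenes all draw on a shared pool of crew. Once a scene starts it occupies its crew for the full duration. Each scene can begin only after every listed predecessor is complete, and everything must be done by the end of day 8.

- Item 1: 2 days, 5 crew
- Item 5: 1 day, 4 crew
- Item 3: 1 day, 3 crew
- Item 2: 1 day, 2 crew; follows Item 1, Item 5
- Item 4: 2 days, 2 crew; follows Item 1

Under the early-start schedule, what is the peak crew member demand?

12

Early-start schedule: Item 1@1, Item 5@1, Item 3@1, Item 2@3, Item 4@3.
Load per day: day 1: 12, day 2: 5, day 3: 4, day 4: 2, day 5: 0, day 6: 0, day 7: 0, day 8: 0.
Peak is 12.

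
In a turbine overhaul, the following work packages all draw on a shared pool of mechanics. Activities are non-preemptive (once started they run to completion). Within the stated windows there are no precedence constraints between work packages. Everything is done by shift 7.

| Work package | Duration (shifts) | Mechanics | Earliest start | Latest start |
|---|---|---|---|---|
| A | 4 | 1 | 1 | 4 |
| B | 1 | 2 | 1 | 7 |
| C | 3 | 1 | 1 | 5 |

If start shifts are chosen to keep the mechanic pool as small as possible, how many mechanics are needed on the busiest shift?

2

Early-start (A@1, B@1, C@1) gives peak 4: s1:4  s2:2  s3:2  s4:1  s5:0  s6:0  s7:0.
Shift B→5.
Schedule A@1, B@5, C@1: s1:2  s2:2  s3:2  s4:1  s5:2  s6:0  s7:0 — peak 2.
Total mechanic-shifts = 9 over 7 shifts ⇒ peak ≥ ⌈9/7⌉ = 2, so 2 is optimal.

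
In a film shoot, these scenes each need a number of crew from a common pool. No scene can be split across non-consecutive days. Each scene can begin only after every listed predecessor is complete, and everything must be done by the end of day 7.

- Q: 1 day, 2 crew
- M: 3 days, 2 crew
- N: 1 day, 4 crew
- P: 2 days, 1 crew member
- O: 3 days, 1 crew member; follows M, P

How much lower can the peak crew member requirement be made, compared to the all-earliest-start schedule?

Early-start peak: d1:9  d2:3  d3:2  d4:1  d5:1  d6:1  d7:0 ⇒ 9.
Leveled (Q@1, M@1, N@4, P@2, O@5): d1:4  d2:3  d3:3  d4:4  d5:1  d6:1  d7:1 ⇒ 4.
Reduction 9 − 4 = 5.

5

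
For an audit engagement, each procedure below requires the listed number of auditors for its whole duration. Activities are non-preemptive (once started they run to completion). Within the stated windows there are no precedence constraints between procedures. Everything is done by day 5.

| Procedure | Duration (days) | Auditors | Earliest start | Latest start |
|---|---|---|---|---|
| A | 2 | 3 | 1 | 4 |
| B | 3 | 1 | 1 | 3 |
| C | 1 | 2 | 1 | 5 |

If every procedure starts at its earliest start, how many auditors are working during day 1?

At early start, day 1 has: A, B, C.
Demand: 3 + 1 + 2 = 6.

6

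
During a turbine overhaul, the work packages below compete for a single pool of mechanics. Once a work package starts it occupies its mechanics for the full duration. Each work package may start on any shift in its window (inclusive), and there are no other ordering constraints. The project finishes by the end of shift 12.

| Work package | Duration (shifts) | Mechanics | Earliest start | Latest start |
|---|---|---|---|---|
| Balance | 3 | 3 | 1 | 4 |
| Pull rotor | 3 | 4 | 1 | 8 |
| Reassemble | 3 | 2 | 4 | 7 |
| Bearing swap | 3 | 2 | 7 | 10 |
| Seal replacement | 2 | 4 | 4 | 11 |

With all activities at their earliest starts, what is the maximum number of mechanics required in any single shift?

7

Early-start schedule: Balance@1, Pull rotor@1, Reassemble@4, Bearing swap@7, Seal replacement@4.
Load per shift: shift 1: 7, shift 2: 7, shift 3: 7, shift 4: 6, shift 5: 6, shift 6: 2, shift 7: 2, shift 8: 2, shift 9: 2, shift 10: 0, shift 11: 0, shift 12: 0.
Peak is 7.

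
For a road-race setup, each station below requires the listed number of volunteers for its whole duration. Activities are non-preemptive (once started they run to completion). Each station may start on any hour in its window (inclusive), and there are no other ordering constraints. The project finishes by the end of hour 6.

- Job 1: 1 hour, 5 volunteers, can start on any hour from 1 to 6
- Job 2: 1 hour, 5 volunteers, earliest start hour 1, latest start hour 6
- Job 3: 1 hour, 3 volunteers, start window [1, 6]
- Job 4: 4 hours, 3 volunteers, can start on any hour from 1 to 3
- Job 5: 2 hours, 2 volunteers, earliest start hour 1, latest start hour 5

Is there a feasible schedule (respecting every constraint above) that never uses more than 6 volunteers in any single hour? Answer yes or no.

Schedule Job 1@1, Job 2@2, Job 3@3, Job 4@3, Job 5@4: h1:5  h2:5  h3:6  h4:5  h5:5  h6:3 — peak 6 ≤ 6.

yes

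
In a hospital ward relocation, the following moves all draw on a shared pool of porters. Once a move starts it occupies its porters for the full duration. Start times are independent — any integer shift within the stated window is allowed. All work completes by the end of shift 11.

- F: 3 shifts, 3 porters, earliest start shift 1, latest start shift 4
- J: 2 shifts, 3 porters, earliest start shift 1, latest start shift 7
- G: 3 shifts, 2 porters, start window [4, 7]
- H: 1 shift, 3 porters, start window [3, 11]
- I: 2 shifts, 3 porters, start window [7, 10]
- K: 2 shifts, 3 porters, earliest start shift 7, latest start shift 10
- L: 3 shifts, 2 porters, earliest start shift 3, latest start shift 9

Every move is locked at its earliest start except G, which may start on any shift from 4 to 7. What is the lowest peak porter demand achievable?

G@4: s1:6  s2:6  s3:8  s4:4  s5:4  s6:2  s7:6  s8:6  s9:0  s10:0  s11:0 → peak 8
G@5: s1:6  s2:6  s3:8  s4:2  s5:4  s6:2  s7:8  s8:6  s9:0  s10:0  s11:0 → peak 8
G@6: s1:6  s2:6  s3:8  s4:2  s5:2  s6:2  s7:8  s8:8  s9:0  s10:0  s11:0 → peak 8
G@7: s1:6  s2:6  s3:8  s4:2  s5:2  s6:0  s7:8  s8:8  s9:2  s10:0  s11:0 → peak 8
Best is G@4, peak 8.

8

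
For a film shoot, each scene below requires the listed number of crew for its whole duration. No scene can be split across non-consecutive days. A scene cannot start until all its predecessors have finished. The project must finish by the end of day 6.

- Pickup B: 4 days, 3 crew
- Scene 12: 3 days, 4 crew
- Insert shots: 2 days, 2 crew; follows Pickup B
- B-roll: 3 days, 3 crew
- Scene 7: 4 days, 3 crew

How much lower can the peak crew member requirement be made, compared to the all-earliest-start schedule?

Early-start peak: d1:13  d2:13  d3:13  d4:6  d5:2  d6:2 ⇒ 13.
Leveled (Pickup B@1, Scene 12@1, Insert shots@5, B-roll@4, Scene 7@1): d1:10  d2:10  d3:10  d4:9  d5:5  d6:5 ⇒ 10.
Reduction 13 − 10 = 3.

3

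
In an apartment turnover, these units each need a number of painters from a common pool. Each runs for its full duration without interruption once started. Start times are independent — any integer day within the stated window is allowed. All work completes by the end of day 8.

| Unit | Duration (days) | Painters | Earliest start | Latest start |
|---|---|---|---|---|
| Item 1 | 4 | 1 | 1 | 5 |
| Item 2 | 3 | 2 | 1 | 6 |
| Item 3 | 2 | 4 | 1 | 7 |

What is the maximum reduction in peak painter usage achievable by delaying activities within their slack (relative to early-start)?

3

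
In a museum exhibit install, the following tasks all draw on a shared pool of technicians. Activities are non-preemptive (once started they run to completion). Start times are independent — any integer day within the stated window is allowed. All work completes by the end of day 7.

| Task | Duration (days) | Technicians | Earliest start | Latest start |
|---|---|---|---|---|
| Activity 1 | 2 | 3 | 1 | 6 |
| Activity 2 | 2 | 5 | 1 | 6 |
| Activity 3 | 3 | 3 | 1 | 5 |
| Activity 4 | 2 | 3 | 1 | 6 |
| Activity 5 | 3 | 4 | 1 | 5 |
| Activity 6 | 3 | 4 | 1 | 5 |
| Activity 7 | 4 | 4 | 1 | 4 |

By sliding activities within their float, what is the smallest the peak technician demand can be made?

Early-start (Activity 1@1, Activity 2@1, Activity 3@1, Activity 4@1, Activity 5@1, Activity 6@1, Activity 7@1) gives peak 26: d1:26  d2:26  d3:15  d4:4  d5:0  d6:0  d7:0.
Shift Activity 2→3, Activity 3→5, Activity 6→5, Activity 7→4.
Schedule Activity 1@1, Activity 2@3, Activity 3@5, Activity 4@1, Activity 5@1, Activity 6@5, Activity 7@4: d1:10  d2:10  d3:9  d4:9  d5:11  d6:11  d7:11 — peak 11.
Total technician-days = 71 over 7 days ⇒ peak ≥ ⌈71/7⌉ = 11, so 11 is optimal.

11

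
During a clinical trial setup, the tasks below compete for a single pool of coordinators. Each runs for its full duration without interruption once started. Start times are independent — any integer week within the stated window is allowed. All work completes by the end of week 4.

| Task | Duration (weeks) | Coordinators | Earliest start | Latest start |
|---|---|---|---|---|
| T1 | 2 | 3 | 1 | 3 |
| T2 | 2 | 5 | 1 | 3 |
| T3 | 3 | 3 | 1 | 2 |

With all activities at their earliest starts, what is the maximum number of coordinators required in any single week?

11

Early-start schedule: T1@1, T2@1, T3@1.
Load per week: week 1: 11, week 2: 11, week 3: 3, week 4: 0.
Peak is 11.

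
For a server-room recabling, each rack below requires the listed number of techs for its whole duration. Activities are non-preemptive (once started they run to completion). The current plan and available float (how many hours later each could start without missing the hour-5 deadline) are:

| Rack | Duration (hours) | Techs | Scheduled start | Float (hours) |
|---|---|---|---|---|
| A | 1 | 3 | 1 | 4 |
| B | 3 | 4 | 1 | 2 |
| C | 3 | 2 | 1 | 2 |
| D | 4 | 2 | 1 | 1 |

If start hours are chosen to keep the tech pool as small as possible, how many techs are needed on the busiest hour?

8

Early-start (A@1, B@1, C@1, D@1) gives peak 11: h1:11  h2:8  h3:8  h4:2  h5:0.
Shift C→2, D→2.
Schedule A@1, B@1, C@2, D@2: h1:7  h2:8  h3:8  h4:4  h5:2 — peak 8.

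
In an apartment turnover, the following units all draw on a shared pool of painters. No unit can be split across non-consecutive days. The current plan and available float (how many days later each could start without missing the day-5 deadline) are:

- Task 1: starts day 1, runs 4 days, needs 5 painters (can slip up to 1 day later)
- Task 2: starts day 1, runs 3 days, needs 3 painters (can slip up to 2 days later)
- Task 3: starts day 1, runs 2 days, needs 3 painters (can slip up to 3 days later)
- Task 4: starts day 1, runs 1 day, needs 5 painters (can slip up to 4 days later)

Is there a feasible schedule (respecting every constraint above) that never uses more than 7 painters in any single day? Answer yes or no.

Total painter-days = 40; over 5 days the average is 40/5 > 7, so some day must exceed 7.

no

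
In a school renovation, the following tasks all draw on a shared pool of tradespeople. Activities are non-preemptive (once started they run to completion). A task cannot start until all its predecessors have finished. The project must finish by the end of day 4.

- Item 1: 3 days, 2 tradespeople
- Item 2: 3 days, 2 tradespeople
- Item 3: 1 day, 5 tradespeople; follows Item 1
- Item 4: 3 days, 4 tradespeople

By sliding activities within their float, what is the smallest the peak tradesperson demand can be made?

Schedule Item 1@1, Item 2@1, Item 3@4, Item 4@1: d1:8  d2:8  d3:8  d4:5 — peak 8.
Total tradesperson-days = 29 over 4 days ⇒ peak ≥ ⌈29/4⌉ = 8, so 8 is optimal.

8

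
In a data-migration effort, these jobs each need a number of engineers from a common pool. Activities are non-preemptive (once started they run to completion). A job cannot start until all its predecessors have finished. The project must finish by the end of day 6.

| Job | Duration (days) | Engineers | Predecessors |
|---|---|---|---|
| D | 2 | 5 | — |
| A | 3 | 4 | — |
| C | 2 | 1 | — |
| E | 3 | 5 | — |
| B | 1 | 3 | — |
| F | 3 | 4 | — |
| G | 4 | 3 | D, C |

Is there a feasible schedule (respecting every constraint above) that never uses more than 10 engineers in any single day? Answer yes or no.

Total engineer-days = 66; over 6 days the average is 66/6 > 10, so some day must exceed 10.

no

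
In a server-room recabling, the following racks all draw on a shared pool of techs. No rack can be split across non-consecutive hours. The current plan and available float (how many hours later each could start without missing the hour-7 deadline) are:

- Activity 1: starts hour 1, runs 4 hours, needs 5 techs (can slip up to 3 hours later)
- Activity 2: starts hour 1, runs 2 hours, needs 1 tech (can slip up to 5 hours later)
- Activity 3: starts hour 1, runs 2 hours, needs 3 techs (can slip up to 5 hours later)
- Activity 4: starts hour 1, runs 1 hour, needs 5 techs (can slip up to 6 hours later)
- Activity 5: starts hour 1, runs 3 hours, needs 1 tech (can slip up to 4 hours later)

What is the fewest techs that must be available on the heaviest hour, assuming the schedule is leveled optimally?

6

Early-start (Activity 1@1, Activity 2@1, Activity 3@1, Activity 4@1, Activity 5@1) gives peak 15: h1:15  h2:10  h3:6  h4:5  h5:0  h6:0  h7:0.
Shift Activity 3→5, Activity 4→7, Activity 5→3.
Schedule Activity 1@1, Activity 2@1, Activity 3@5, Activity 4@7, Activity 5@3: h1:6  h2:6  h3:6  h4:6  h5:4  h6:3  h7:5 — peak 6.
Total tech-hours = 36 over 7 hours ⇒ peak ≥ ⌈36/7⌉ = 6, so 6 is optimal.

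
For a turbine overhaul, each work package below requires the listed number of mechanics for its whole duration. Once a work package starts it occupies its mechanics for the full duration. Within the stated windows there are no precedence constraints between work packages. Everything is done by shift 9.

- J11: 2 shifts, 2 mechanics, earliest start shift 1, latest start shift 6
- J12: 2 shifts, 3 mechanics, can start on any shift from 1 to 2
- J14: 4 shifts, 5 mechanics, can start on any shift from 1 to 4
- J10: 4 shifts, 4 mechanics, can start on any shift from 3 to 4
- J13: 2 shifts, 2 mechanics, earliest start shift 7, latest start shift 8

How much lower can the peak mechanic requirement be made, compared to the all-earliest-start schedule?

1

Early-start peak: s1:10  s2:10  s3:9  s4:9  s5:4  s6:4  s7:2  s8:2  s9:0 ⇒ 10.
Leveled (J11@1, J12@1, J14@3, J10@3, J13@7): s1:5  s2:5  s3:9  s4:9  s5:9  s6:9  s7:2  s8:2  s9:0 ⇒ 9.
Reduction 10 − 9 = 1.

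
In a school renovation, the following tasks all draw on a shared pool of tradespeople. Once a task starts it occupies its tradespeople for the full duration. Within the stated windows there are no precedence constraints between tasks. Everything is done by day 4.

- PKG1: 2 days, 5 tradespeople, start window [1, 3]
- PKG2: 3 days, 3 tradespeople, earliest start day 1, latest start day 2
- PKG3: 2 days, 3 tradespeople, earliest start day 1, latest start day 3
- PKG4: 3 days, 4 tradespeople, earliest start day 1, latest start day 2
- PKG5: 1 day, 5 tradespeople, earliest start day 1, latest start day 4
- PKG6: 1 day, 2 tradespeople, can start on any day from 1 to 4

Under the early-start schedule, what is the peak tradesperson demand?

Early-start schedule: PKG1@1, PKG2@1, PKG3@1, PKG4@1, PKG5@1, PKG6@1.
Load per day: day 1: 22, day 2: 15, day 3: 7, day 4: 0.
Peak is 22.

22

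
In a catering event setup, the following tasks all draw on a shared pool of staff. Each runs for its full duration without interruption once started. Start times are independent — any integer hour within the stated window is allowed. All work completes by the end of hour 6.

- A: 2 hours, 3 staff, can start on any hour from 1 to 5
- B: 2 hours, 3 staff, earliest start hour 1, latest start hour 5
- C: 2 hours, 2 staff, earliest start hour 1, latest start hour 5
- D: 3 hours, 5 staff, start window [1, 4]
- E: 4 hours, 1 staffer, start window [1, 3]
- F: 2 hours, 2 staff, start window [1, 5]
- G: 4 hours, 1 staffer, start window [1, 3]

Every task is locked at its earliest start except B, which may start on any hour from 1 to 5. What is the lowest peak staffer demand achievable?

14

B@1: h1:17  h2:17  h3:7  h4:2  h5:0  h6:0 → peak 17
B@2: h1:14  h2:17  h3:10  h4:2  h5:0  h6:0 → peak 17
B@3: h1:14  h2:14  h3:10  h4:5  h5:0  h6:0 → peak 14
B@4: h1:14  h2:14  h3:7  h4:5  h5:3  h6:0 → peak 14
B@5: h1:14  h2:14  h3:7  h4:2  h5:3  h6:3 → peak 14
Best is B@3, peak 14.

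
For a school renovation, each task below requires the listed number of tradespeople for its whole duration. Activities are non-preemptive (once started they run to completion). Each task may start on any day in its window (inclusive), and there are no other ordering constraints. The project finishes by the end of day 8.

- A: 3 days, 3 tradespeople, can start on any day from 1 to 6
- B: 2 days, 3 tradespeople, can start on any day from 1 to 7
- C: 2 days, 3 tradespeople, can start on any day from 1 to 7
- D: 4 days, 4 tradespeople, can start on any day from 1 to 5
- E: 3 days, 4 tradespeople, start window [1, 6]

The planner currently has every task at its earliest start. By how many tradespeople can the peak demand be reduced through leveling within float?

10

Early-start peak: d1:17  d2:17  d3:11  d4:4  d5:0  d6:0  d7:0  d8:0 ⇒ 17.
Leveled (A@1, B@4, C@5, D@1, E@6): d1:7  d2:7  d3:7  d4:7  d5:6  d6:7  d7:4  d8:4 ⇒ 7.
Reduction 17 − 7 = 10.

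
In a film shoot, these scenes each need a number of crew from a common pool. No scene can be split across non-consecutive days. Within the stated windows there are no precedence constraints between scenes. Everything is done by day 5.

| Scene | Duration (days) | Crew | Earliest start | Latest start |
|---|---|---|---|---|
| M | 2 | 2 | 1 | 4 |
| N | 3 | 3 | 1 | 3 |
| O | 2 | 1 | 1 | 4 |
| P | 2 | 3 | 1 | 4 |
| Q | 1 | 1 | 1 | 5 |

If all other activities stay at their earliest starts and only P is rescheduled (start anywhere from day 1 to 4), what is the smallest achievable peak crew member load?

P@1: d1:10  d2:9  d3:3  d4:0  d5:0 → peak 10
P@2: d1:7  d2:9  d3:6  d4:0  d5:0 → peak 9
P@3: d1:7  d2:6  d3:6  d4:3  d5:0 → peak 7
P@4: d1:7  d2:6  d3:3  d4:3  d5:3 → peak 7
Best is P@3, peak 7.

7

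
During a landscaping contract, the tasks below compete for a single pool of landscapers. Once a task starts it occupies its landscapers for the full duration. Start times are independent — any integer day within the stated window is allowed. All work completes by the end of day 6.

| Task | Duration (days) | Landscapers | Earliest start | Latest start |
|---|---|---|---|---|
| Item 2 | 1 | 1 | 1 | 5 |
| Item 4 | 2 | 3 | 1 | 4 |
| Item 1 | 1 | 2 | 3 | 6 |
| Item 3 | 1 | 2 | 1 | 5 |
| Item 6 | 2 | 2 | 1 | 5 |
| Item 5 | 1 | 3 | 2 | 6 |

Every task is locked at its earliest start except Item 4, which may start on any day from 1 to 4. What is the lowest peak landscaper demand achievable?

5

Item 4@1: d1:8  d2:8  d3:2  d4:0  d5:0  d6:0 → peak 8
Item 4@2: d1:5  d2:8  d3:5  d4:0  d5:0  d6:0 → peak 8
Item 4@3: d1:5  d2:5  d3:5  d4:3  d5:0  d6:0 → peak 5
Item 4@4: d1:5  d2:5  d3:2  d4:3  d5:3  d6:0 → peak 5
Best is Item 4@3, peak 5.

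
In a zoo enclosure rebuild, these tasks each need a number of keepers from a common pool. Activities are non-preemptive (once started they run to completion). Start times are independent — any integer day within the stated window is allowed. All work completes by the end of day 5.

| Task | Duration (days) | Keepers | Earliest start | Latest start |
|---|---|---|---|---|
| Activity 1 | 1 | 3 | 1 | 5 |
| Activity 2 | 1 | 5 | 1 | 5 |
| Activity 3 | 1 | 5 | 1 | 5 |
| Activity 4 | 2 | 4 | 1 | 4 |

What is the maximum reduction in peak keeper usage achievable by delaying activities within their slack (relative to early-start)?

Early-start peak: d1:17  d2:4  d3:0  d4:0  d5:0 ⇒ 17.
Leveled (Activity 1@1, Activity 2@2, Activity 3@3, Activity 4@4): d1:3  d2:5  d3:5  d4:4  d5:4 ⇒ 5.
Reduction 17 − 5 = 12.

12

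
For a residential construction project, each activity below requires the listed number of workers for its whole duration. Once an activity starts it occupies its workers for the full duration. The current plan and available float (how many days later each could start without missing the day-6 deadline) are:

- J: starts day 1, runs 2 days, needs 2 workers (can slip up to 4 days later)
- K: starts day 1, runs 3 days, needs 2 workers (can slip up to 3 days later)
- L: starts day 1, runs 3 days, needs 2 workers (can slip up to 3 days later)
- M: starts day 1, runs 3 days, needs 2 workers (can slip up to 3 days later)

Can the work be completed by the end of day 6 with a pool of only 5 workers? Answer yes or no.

yes

Schedule J@1, K@1, L@3, M@4: d1:4  d2:4  d3:4  d4:4  d5:4  d6:2 — peak 4 ≤ 5.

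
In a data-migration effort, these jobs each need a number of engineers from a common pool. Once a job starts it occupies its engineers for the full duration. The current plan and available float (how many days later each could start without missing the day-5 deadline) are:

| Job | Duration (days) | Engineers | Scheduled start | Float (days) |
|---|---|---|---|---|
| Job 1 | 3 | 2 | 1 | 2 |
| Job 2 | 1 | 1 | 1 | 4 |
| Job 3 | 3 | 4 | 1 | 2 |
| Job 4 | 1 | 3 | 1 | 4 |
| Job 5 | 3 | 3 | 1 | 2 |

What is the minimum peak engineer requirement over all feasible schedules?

9

Early-start (Job 1@1, Job 2@1, Job 3@1, Job 4@1, Job 5@1) gives peak 13: d1:13  d2:9  d3:9  d4:0  d5:0.
Shift Job 4→2, Job 5→3.
Schedule Job 1@1, Job 2@1, Job 3@1, Job 4@2, Job 5@3: d1:7  d2:9  d3:9  d4:3  d5:3 — peak 9.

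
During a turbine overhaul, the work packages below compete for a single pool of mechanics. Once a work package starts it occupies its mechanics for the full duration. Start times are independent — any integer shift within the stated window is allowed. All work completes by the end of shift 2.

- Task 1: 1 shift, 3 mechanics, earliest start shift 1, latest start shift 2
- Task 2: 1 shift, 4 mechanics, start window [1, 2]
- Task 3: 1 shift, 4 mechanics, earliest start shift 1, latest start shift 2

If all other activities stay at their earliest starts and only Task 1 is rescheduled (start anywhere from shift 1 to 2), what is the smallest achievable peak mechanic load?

8

Task 1@1: s1:11  s2:0 → peak 11
Task 1@2: s1:8  s2:3 → peak 8
Best is Task 1@2, peak 8.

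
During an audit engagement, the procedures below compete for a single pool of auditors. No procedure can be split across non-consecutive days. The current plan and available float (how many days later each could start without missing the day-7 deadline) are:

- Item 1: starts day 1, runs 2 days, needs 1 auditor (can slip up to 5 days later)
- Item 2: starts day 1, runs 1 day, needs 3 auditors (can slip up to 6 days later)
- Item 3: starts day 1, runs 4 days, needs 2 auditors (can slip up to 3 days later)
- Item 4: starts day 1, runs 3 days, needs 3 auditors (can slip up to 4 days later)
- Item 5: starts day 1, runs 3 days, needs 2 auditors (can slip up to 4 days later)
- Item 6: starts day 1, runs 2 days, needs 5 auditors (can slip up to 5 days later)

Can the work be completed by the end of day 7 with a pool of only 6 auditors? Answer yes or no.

no

The minimum achievable peak is 7; 6 < 7, so no feasible schedule stays within the cap.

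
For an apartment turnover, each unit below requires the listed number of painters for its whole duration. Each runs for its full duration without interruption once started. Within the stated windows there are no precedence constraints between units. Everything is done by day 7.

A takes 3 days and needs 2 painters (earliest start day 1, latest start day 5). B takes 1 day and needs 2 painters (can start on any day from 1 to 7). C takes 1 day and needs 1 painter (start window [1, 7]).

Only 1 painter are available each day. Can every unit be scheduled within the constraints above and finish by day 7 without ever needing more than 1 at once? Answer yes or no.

no

Total painter-days = 9; over 7 days the average is 9/7 > 1, so some day must exceed 1.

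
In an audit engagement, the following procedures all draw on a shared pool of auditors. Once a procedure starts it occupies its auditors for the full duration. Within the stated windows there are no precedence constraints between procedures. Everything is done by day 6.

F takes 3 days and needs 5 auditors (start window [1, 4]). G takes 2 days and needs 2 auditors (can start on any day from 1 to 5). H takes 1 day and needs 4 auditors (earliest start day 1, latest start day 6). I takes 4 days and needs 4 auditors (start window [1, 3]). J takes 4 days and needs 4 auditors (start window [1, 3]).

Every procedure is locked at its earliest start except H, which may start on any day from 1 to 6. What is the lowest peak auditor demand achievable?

H@1: d1:19  d2:15  d3:13  d4:8  d5:0  d6:0 → peak 19
H@2: d1:15  d2:19  d3:13  d4:8  d5:0  d6:0 → peak 19
H@3: d1:15  d2:15  d3:17  d4:8  d5:0  d6:0 → peak 17
H@4: d1:15  d2:15  d3:13  d4:12  d5:0  d6:0 → peak 15
H@5: d1:15  d2:15  d3:13  d4:8  d5:4  d6:0 → peak 15
H@6: d1:15  d2:15  d3:13  d4:8  d5:0  d6:4 → peak 15
Best is H@4, peak 15.

15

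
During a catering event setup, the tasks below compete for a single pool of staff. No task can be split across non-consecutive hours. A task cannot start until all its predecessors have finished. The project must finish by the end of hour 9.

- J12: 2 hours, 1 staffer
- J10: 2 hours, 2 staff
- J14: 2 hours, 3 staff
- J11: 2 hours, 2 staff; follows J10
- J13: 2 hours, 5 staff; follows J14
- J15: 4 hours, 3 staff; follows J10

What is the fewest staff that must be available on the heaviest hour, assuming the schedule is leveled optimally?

Early-start (J12@1, J10@1, J14@1, J11@3, J13@3, J15@3) gives peak 10: h1:6  h2:6  h3:10  h4:10  h5:3  h6:3  h7:0  h8:0  h9:0.
Shift J12→3, J11→5, J13→7.
Schedule J12@3, J10@1, J14@1, J11@5, J13@7, J15@3: h1:5  h2:5  h3:4  h4:4  h5:5  h6:5  h7:5  h8:5  h9:0 — peak 5.
Total staffer-hours = 38 over 9 hours ⇒ peak ≥ ⌈38/9⌉ = 5, so 5 is optimal.

5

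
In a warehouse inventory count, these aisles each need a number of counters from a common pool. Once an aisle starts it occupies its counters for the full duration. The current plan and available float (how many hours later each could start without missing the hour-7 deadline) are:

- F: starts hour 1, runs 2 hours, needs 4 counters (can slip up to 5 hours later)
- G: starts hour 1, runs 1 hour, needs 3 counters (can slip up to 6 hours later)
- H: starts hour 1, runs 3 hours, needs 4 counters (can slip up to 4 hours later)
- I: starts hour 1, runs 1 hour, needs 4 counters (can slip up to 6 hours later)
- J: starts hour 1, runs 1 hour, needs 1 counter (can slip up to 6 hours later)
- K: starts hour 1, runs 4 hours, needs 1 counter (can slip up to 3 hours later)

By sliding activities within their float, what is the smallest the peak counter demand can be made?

5

Early-start (F@1, G@1, H@1, I@1, J@1, K@1) gives peak 17: h1:17  h2:9  h3:5  h4:1  h5:0  h6:0  h7:0.
Shift G→3, H→4, I→7, K→2.
Schedule F@1, G@3, H@4, I@7, J@1, K@2: h1:5  h2:5  h3:4  h4:5  h5:5  h6:4  h7:4 — peak 5.
Total counter-hours = 32 over 7 hours ⇒ peak ≥ ⌈32/7⌉ = 5, so 5 is optimal.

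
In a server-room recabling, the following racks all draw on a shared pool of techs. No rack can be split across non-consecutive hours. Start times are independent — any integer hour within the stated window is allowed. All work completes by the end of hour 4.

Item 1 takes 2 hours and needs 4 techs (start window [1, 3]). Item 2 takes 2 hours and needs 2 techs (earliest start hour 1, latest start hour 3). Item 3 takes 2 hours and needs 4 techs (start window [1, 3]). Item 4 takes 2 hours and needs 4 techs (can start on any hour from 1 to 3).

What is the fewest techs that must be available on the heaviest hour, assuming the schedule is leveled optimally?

8

Early-start (Item 1@1, Item 2@1, Item 3@1, Item 4@1) gives peak 14: h1:14  h2:14  h3:0  h4:0.
Shift Item 3→3, Item 4→3.
Schedule Item 1@1, Item 2@1, Item 3@3, Item 4@3: h1:6  h2:6  h3:8  h4:8 — peak 8.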